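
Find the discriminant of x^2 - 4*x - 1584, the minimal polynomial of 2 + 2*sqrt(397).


The element 2 + 2*sqrt(397) has minimal polynomial:
x^2 - 4*x - 1584
Discriminant = (-4)^2 - 4*(-1584)
= 16 + 6336
= 6352

6352


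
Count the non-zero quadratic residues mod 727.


For prime p, the number of non-zero quadratic residues is (p-1)/2.
= (727-1)/2
= 363

363


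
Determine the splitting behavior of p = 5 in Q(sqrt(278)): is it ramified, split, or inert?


K = Q(sqrt(278)). Since d mod 4 = 2, disc(K) = 1112.
Check p | disc: 1112 mod 5 = 2.
p does not divide disc. Compute Legendre symbol (d/p):
3^((5-1)/2) mod 5 = -1
(d/p) = -1, so p is inert: (p) stays prime with e=1, f=2, g=1.
Therefore p is inert.

inert


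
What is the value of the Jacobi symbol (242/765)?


Compute (242/765) via quadratic reciprocity:
  pull out 2: (2/765) = -1  (since 765 mod 8 = 5)
  reciprocity: (121/765) -> +(765/121)
  reduce: (39/121)
  reciprocity: (39/121) -> +(121/39)
  reduce: (4/39)
  pull out 2: (2/39) = +1  (since 39 mod 8 = 7)
  pull out 2: (2/39) = +1  (since 39 mod 8 = 7)
  (1/39) = 1
Product of signs = -1

-1


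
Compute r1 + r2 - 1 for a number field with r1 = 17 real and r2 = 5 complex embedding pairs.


By Dirichlet's unit theorem:
rank = r1 + r2 - 1
= 17 + 5 - 1
= 21

21


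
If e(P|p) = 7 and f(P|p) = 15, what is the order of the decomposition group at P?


|D_P| = e * f
= 7 * 15
= 105

105


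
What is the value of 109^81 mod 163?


p = 163 is prime and the exponent is (p-1)/2 = 81, so by Euler's criterion 109^81 = (109/163) = +1 or -1 mod 163.
Compute by square-and-multiply:
  81 = 64 + 16 + 1 (binary 1010001)
  Repeated squaring mod 163: 109^1 = 109, 109^2 = 145, 109^4 = 161, 109^8 = 4, 109^16 = 16, 109^32 = 93, 109^64 = 10
  109^81 = 109^64 * 109^16 * 109^1 = 10 * 16 * 109 mod 163
    10 * 16 = 160 = 160 mod 163
    160 * 109 = 17440 = 162 mod 163
  109^81 = 162 mod 163
Result 162 = p - 1 = -1 mod 163: 109 is a quadratic non-residue mod 163. As a residue in [0, p-1] the value is 162.
109^81 mod 163 = 162

162


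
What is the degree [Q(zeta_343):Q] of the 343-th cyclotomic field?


The degree equals Euler's totient phi(343).
343 = 7^3
phi(343) = 294

294


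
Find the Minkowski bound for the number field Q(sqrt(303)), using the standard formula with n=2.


d = 303, d mod 4 = 3, so disc(K) = 4d = 1212; |disc(K)| = 1212
Real quadratic field, so n = 2, s = r2 = 0, r1 = 2
M = (n!/n^n) * (4/pi)^s * sqrt(|disc(K)|) = (2!/2^2) * (4/pi)^0 * sqrt(1212)
= 0.5 * 1.000000 * 34.813790
= 17.4069

17.4069


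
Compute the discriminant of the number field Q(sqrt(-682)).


For K = Q(sqrt(d)) with d squarefree: disc(K) = d if d = 1 mod 4, and disc(K) = 4d if d = 2 or 3 mod 4.
Here d = -682, and d mod 4 = 2.
d = 2 mod 4, not 1 (O_K = Z[sqrt(d)]), so disc(K) = 4d = 4 * (-682) = -2728

-2728


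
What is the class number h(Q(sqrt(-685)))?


K = Q(sqrt(-685)). d mod 4 = 3, so D = disc(K) = 4d = -2740
h(K) equals the number of primitive reduced positive-definite forms (a, b, c) = a*x^2 + b*x*y + c*y^2 with b^2 - 4ac = D,
where reduced means |b| <= a <= c, with b >= 0 whenever |b| = a or a = c, and primitive means gcd(a, b, c) = 1.
Reduced forces 3a^2 <= |D| = 2740, so 1 <= a <= 30; b must have the parity of D, and c = (b^2 - D)/(4a) must be an integer >= a.
Enumerate a = 1..30, b in [-a, a]:
  a=1: (1, 0, 685)  [1]
  a=2: (2, 2, 343)  [1]
  a=3..4: none
  a=5: (5, 0, 137)  [1]
  a=6: none
  a=7: (7, -2, 98), (7, 2, 98)  [2]
  a=8..9: none
  a=10: (10, 10, 71)  [1]
  a=11..12: none
  a=13: (13, -4, 53), (13, 4, 53)  [2]
  a=14: (14, -2, 49), (14, 2, 49)  [2]
  a=15..25: none
  a=26: (26, -22, 31), (26, 22, 31)  [2]
  a=27..30: none
Total reduced forms: 1 + 1 + 1 + 2 + 1 + 2 + 2 + 2 = 12
h = 12

12


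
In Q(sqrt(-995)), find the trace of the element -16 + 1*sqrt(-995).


Tr(a + b*sqrt(d)) = (a + b*sqrt(d)) + (a - b*sqrt(d)) = 2a
= 2 * (-16)
= -32

-32


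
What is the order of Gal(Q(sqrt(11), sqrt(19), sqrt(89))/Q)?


The 3 square roots of distinct primes are multiplicatively independent over Q,
so [K:Q] = 2^3 and Gal(K/Q) is isomorphic to (Z/2Z)^3.
|Gal| = 2^3 = 8

8


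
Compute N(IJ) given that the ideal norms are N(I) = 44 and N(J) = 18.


N(IJ) = N(I) * N(J)
= 44 * 18
= 792

792


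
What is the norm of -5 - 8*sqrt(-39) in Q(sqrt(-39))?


N(a + b*sqrt(d)) = a^2 - d*b^2
= (-5)^2 - (-39)*(-8)^2
= 25 + 2496
= 2521

2521


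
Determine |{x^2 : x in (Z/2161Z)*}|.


For prime p, the number of non-zero quadratic residues is (p-1)/2.
= (2161-1)/2
= 1080

1080


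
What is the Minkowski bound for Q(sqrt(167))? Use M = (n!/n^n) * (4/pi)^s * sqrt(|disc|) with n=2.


d = 167, d mod 4 = 3, so disc(K) = 4d = 668; |disc(K)| = 668
Real quadratic field, so n = 2, s = r2 = 0, r1 = 2
M = (n!/n^n) * (4/pi)^s * sqrt(|disc(K)|) = (2!/2^2) * (4/pi)^0 * sqrt(668)
= 0.5 * 1.000000 * 25.845696
= 12.9228

12.9228


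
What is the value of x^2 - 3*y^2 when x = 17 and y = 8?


x^2 - d*y^2
= 17^2 - 3*8^2
= 289 - 192
= 97

97


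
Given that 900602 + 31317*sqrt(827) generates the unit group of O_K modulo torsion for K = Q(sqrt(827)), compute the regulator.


epsilon = 900602 + 31317*sqrt(827)
= 1.8012e+06
R = ln(1.8012e+06)
= 14.4040

14.4040


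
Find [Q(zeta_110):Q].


The degree equals Euler's totient phi(110).
110 = 2 * 5 * 11
phi(110) = 40

40


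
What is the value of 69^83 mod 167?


p = 167 is prime and the exponent is (p-1)/2 = 83, so by Euler's criterion 69^83 = (69/167) = +1 or -1 mod 167.
Compute by square-and-multiply:
  83 = 64 + 16 + 2 + 1 (binary 1010011)
  Repeated squaring mod 167: 69^1 = 69, 69^2 = 85, 69^4 = 44, 69^8 = 99, 69^16 = 115, 69^32 = 32, 69^64 = 22
  69^83 = 69^64 * 69^16 * 69^2 * 69^1 = 22 * 115 * 85 * 69 mod 167
    22 * 115 = 2530 = 25 mod 167
    25 * 85 = 2125 = 121 mod 167
    121 * 69 = 8349 = 166 mod 167
  69^83 = 166 mod 167
Result 166 = p - 1 = -1 mod 167: 69 is a quadratic non-residue mod 167. As a residue in [0, p-1] the value is 166.
69^83 mod 167 = 166

166


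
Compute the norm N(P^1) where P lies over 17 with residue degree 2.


N(P^a) = p^(a*f)
= 17^(1*2)
= 17^2
= 289

289


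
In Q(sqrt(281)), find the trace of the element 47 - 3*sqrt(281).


Tr(a + b*sqrt(d)) = (a + b*sqrt(d)) + (a - b*sqrt(d)) = 2a
= 2 * (47)
= 94

94


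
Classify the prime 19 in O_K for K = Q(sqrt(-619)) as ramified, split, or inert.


K = Q(sqrt(-619)). Since d mod 4 = 1, disc(K) = -619.
Check p | disc: -619 mod 19 = 8.
p does not divide disc. Compute Legendre symbol (d/p):
8^((19-1)/2) mod 19 = -1
(d/p) = -1, so p is inert: (p) stays prime with e=1, f=2, g=1.
Therefore p is inert.

inert


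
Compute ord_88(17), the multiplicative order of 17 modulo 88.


We want ord_88(17), the smallest k >= 1 with 17^k = 1 mod 88.
n = 88 = 2^3 * 11, phi(88) = 40; the order divides phi(n).
Divisors of 40: 1, 2, 4, 5, 8, 10, 20, 40
Repeated squaring mod 88: 17^1 = 17, 17^2 = 25, 17^4 = 9, 17^8 = 81, 17^16 = 49, 17^32 = 25
Test divisors in increasing order:
  k=1: 17^1 = 17 mod 88
  k=2: 17^2 = 25 mod 88
  k=4: 17^4 = 9 mod 88
  k=5: 17^5 = 9 * 17 = 65 mod 88
  k=8: 17^8 = 81 mod 88
  k=10: 17^10 = 81 * 25 = 1 mod 88  <- first divisor giving 1
Order = 10

10


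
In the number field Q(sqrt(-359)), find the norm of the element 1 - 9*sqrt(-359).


N(a + b*sqrt(d)) = a^2 - d*b^2
= (1)^2 - (-359)*(-9)^2
= 1 + 29079
= 29080

29080


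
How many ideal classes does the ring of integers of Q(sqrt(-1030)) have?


K = Q(sqrt(-1030)). d mod 4 = 2, so D = disc(K) = 4d = -4120
h(K) equals the number of primitive reduced positive-definite forms (a, b, c) = a*x^2 + b*x*y + c*y^2 with b^2 - 4ac = D,
where reduced means |b| <= a <= c, with b >= 0 whenever |b| = a or a = c, and primitive means gcd(a, b, c) = 1.
Reduced forces 3a^2 <= |D| = 4120, so 1 <= a <= 37; b must have the parity of D, and c = (b^2 - D)/(4a) must be an integer >= a.
Enumerate a = 1..37, b in [-a, a]:
  a=1: (1, 0, 1030)  [1]
  a=2: (2, 0, 515)  [1]
  a=3..4: none
  a=5: (5, 0, 206)  [1]
  a=6..9: none
  a=10: (10, 0, 103)  [1]
  a=11: (11, -4, 94), (11, 4, 94)  [2]
  a=12: none
  a=13: (13, -12, 82), (13, 12, 82)  [2]
  a=14..21: none
  a=22: (22, -4, 47), (22, 4, 47)  [2]
  a=23..25: none
  a=26: (26, -12, 41), (26, 12, 41)  [2]
  a=27..37: none
Total reduced forms: 1 + 1 + 1 + 1 + 2 + 2 + 2 + 2 = 12
h = 12

12


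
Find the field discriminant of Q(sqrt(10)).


For K = Q(sqrt(d)) with d squarefree: disc(K) = d if d = 1 mod 4, and disc(K) = 4d if d = 2 or 3 mod 4.
Here d = 10, and d mod 4 = 2.
d = 2 mod 4, not 1 (O_K = Z[sqrt(d)]), so disc(K) = 4d = 4 * (10) = 40

40


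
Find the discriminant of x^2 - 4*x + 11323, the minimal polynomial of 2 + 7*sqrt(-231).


The element 2 + 7*sqrt(-231) has minimal polynomial:
x^2 - 4*x + 11323
Discriminant = (-4)^2 - 4*(11323)
= 16 - 45292
= -45276

-45276


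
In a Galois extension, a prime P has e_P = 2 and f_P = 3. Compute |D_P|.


|D_P| = e * f
= 2 * 3
= 6

6


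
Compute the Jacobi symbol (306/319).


Compute (306/319) via quadratic reciprocity:
  pull out 2: (2/319) = +1  (since 319 mod 8 = 7)
  reciprocity: (153/319) -> +(319/153)
  reduce: (13/153)
  reciprocity: (13/153) -> +(153/13)
  reduce: (10/13)
  pull out 2: (2/13) = -1  (since 13 mod 8 = 5)
  reciprocity: (5/13) -> +(13/5)
  reduce: (3/5)
  reciprocity: (3/5) -> +(5/3)
  reduce: (2/3)
  pull out 2: (2/3) = -1  (since 3 mod 8 = 3)
  (1/3) = 1
Product of signs = 1

1


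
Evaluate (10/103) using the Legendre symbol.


p = 103 is prime, so compute (10/103) with the reciprocity algorithm (Jacobi-symbol steps: pull out 2s via (2/n), flip via reciprocity, reduce):
  pull out 2: (2/103) = +1  (since 103 mod 8 = 7)
  reciprocity: (5/103) -> +(103/5)
  reduce: (3/5)
  reciprocity: (3/5) -> +(5/3)
  reduce: (2/3)
  pull out 2: (2/3) = -1  (since 3 mod 8 = 3)
  (1/3) = 1
Product of signs = -1
(10/103) = -1

-1


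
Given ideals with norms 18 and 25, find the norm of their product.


N(IJ) = N(I) * N(J)
= 18 * 25
= 450

450


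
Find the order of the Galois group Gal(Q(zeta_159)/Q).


|Gal(Q(zeta_159)/Q)| = phi(159)
= 104

104


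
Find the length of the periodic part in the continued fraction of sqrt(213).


Run the CF algorithm for sqrt(213).
a_0 = floor(sqrt(213)) = 14; set m_0=0, q_0=1.
Recurrence: m' = q*a - m,  q' = (d - m'^2)/q,  a' = floor((a_0 + m')/q').
  step 1: m=14, q=17, a=1
  step 2: m=3, q=12, a=1
  step 3: m=9, q=11, a=2
  step 4: m=13, q=4, a=6
  step 5: m=11, q=23, a=1
  step 6: m=12, q=3, a=8
  step 7: m=12, q=23, a=1
  step 8: m=11, q=4, a=6
  step 9: m=13, q=11, a=2
  step 10: m=9, q=12, a=1
  step 11: m=3, q=17, a=1
  step 12: m=14, q=1, a=28
a_12 = 2*a_0 = 28, so the period closes here.
sqrt(213) = [14; 1, 1, 2, 6, 1, 8, 1, 6, 2, 1, 1, 28]
Period length = 12

12


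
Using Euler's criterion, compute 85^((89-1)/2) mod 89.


p = 89 is prime and the exponent is (p-1)/2 = 44, so by Euler's criterion 85^44 = (85/89) = +1 or -1 mod 89.
Compute by square-and-multiply:
  44 = 32 + 8 + 4 (binary 101100)
  Repeated squaring mod 89: 85^1 = 85, 85^2 = 16, 85^4 = 78, 85^8 = 32, 85^16 = 45, 85^32 = 67
  85^44 = 85^32 * 85^8 * 85^4 = 67 * 32 * 78 mod 89
    67 * 32 = 2144 = 8 mod 89
    8 * 78 = 624 = 1 mod 89
  85^44 = 1 mod 89
Result 1: 85 is a quadratic residue mod 89.
85^44 mod 89 = 1

1


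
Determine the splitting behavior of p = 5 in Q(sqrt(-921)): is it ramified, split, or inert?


K = Q(sqrt(-921)). Since d mod 4 = 3, disc(K) = -3684.
Check p | disc: -3684 mod 5 = 1.
p does not divide disc. Compute Legendre symbol (d/p):
4^((5-1)/2) mod 5 = 1
(d/p) = 1, so p splits: (p) = P*P' with e=1, f=1, g=2.
Therefore p is split.

split


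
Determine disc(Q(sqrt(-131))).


For K = Q(sqrt(d)) with d squarefree: disc(K) = d if d = 1 mod 4, and disc(K) = 4d if d = 2 or 3 mod 4.
Here d = -131, and d mod 4 = 1.
d = 1 mod 4 (O_K = Z[(1+sqrt(d))/2]), so disc(K) = d = -131

-131


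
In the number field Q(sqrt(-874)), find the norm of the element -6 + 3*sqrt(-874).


N(a + b*sqrt(d)) = a^2 - d*b^2
= (-6)^2 - (-874)*(3)^2
= 36 + 7866
= 7902

7902


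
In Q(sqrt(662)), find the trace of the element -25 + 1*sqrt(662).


Tr(a + b*sqrt(d)) = (a + b*sqrt(d)) + (a - b*sqrt(d)) = 2a
= 2 * (-25)
= -50

-50


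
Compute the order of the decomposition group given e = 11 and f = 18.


|D_P| = e * f
= 11 * 18
= 198

198


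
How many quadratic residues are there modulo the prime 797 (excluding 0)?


For prime p, the number of non-zero quadratic residues is (p-1)/2.
= (797-1)/2
= 398

398


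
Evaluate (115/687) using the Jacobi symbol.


Compute (115/687) via quadratic reciprocity:
  reciprocity: (115/687) -> -(687/115)
  reduce: (112/115)
  pull out 2: (2/115) = -1  (since 115 mod 8 = 3)
  pull out 2: (2/115) = -1  (since 115 mod 8 = 3)
  pull out 2: (2/115) = -1  (since 115 mod 8 = 3)
  pull out 2: (2/115) = -1  (since 115 mod 8 = 3)
  reciprocity: (7/115) -> -(115/7)
  reduce: (3/7)
  reciprocity: (3/7) -> -(7/3)
  reduce: (1/3)
  (1/3) = 1
Product of signs = -1

-1


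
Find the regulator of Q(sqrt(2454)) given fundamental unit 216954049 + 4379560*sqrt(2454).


epsilon = 216954049 + 4379560*sqrt(2454)
= 4.3391e+08
R = ln(4.3391e+08)
= 19.8883

19.8883


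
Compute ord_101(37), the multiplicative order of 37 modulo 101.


We want ord_101(37), the smallest k >= 1 with 37^k = 1 mod 101.
n = 101 = 101, phi(101) = 100; the order divides phi(n).
Divisors of 100: 1, 2, 4, 5, 10, 20, 25, 50, 100
Repeated squaring mod 101: 37^1 = 37, 37^2 = 56, 37^4 = 5, 37^8 = 25, 37^16 = 19, 37^32 = 58, 37^64 = 31
Test divisors in increasing order:
  k=1: 37^1 = 37 mod 101
  k=2: 37^2 = 56 mod 101
  k=4: 37^4 = 5 mod 101
  k=5: 37^5 = 5 * 37 = 84 mod 101
  k=10: 37^10 = 25 * 56 = 87 mod 101
  k=20: 37^20 = 19 * 5 = 95 mod 101
  k=25: 37^25 = 19 * 25 * 37 = 1 mod 101  <- first divisor giving 1
Order = 25

25


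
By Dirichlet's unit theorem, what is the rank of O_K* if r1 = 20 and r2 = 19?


By Dirichlet's unit theorem:
rank = r1 + r2 - 1
= 20 + 19 - 1
= 38

38


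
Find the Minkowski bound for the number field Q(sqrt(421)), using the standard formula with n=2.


d = 421, d mod 4 = 1, so disc(K) = d = 421; |disc(K)| = 421
Real quadratic field, so n = 2, s = r2 = 0, r1 = 2
M = (n!/n^n) * (4/pi)^s * sqrt(|disc(K)|) = (2!/2^2) * (4/pi)^0 * sqrt(421)
= 0.5 * 1.000000 * 20.518285
= 10.2591

10.2591


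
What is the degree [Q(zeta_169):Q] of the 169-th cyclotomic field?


The degree equals Euler's totient phi(169).
169 = 13^2
phi(169) = 156

156


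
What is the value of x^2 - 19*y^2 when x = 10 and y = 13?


x^2 - d*y^2
= 10^2 - 19*13^2
= 100 - 3211
= -3111

-3111


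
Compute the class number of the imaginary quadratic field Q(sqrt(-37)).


K = Q(sqrt(-37)). d mod 4 = 3, so D = disc(K) = 4d = -148
h(K) equals the number of primitive reduced positive-definite forms (a, b, c) = a*x^2 + b*x*y + c*y^2 with b^2 - 4ac = D,
where reduced means |b| <= a <= c, with b >= 0 whenever |b| = a or a = c, and primitive means gcd(a, b, c) = 1.
Reduced forces 3a^2 <= |D| = 148, so 1 <= a <= 7; b must have the parity of D, and c = (b^2 - D)/(4a) must be an integer >= a.
Enumerate a = 1..7, b in [-a, a]:
  a=1: (1, 0, 37)  [1]
  a=2: (2, 2, 19)  [1]
  a=3..7: none
Total reduced forms: 1 + 1 = 2
h = 2

2


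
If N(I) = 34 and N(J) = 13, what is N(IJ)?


N(IJ) = N(I) * N(J)
= 34 * 13
= 442

442


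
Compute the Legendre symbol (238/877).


p = 877 is prime, so compute (238/877) with the reciprocity algorithm (Jacobi-symbol steps: pull out 2s via (2/n), flip via reciprocity, reduce):
  pull out 2: (2/877) = -1  (since 877 mod 8 = 5)
  reciprocity: (119/877) -> +(877/119)
  reduce: (44/119)
  pull out 2: (2/119) = +1  (since 119 mod 8 = 7)
  pull out 2: (2/119) = +1  (since 119 mod 8 = 7)
  reciprocity: (11/119) -> -(119/11)
  reduce: (9/11)
  reciprocity: (9/11) -> +(11/9)
  reduce: (2/9)
  pull out 2: (2/9) = +1  (since 9 mod 8 = 1)
  (1/9) = 1
Product of signs = 1
(238/877) = 1

1


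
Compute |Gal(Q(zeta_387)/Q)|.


|Gal(Q(zeta_387)/Q)| = phi(387)
= 252

252


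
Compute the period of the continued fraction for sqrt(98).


Run the CF algorithm for sqrt(98).
a_0 = floor(sqrt(98)) = 9; set m_0=0, q_0=1.
Recurrence: m' = q*a - m,  q' = (d - m'^2)/q,  a' = floor((a_0 + m')/q').
  step 1: m=9, q=17, a=1
  step 2: m=8, q=2, a=8
  step 3: m=8, q=17, a=1
  step 4: m=9, q=1, a=18
a_4 = 2*a_0 = 18, so the period closes here.
sqrt(98) = [9; 1, 8, 1, 18]
Period length = 4

4


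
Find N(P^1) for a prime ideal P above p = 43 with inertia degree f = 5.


N(P^a) = p^(a*f)
= 43^(1*5)
= 43^5
= 147008443

147008443


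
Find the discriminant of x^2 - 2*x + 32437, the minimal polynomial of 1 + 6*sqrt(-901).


The element 1 + 6*sqrt(-901) has minimal polynomial:
x^2 - 2*x + 32437
Discriminant = (-2)^2 - 4*(32437)
= 4 - 129748
= -129744

-129744


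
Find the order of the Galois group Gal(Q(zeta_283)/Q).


|Gal(Q(zeta_283)/Q)| = phi(283)
= 282

282


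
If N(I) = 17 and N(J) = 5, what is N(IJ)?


N(IJ) = N(I) * N(J)
= 17 * 5
= 85

85


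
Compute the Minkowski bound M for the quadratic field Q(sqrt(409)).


d = 409, d mod 4 = 1, so disc(K) = d = 409; |disc(K)| = 409
Real quadratic field, so n = 2, s = r2 = 0, r1 = 2
M = (n!/n^n) * (4/pi)^s * sqrt(|disc(K)|) = (2!/2^2) * (4/pi)^0 * sqrt(409)
= 0.5 * 1.000000 * 20.223748
= 10.1119

10.1119


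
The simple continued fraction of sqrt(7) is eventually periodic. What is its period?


Run the CF algorithm for sqrt(7).
a_0 = floor(sqrt(7)) = 2; set m_0=0, q_0=1.
Recurrence: m' = q*a - m,  q' = (d - m'^2)/q,  a' = floor((a_0 + m')/q').
  step 1: m=2, q=3, a=1
  step 2: m=1, q=2, a=1
  step 3: m=1, q=3, a=1
  step 4: m=2, q=1, a=4
a_4 = 2*a_0 = 4, so the period closes here.
sqrt(7) = [2; 1, 1, 1, 4]
Period length = 4

4


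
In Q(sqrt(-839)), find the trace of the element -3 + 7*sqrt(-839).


Tr(a + b*sqrt(d)) = (a + b*sqrt(d)) + (a - b*sqrt(d)) = 2a
= 2 * (-3)
= -6

-6


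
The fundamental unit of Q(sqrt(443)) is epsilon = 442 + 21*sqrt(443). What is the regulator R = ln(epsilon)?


epsilon = 442 + 21*sqrt(443)
= 883.9989
R = ln(883.9989)
= 6.7845

6.7845


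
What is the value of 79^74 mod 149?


p = 149 is prime and the exponent is (p-1)/2 = 74, so by Euler's criterion 79^74 = (79/149) = +1 or -1 mod 149.
Compute by square-and-multiply:
  74 = 64 + 8 + 2 (binary 1001010)
  Repeated squaring mod 149: 79^1 = 79, 79^2 = 132, 79^4 = 140, 79^8 = 81, 79^16 = 5, 79^32 = 25, 79^64 = 29
  79^74 = 79^64 * 79^8 * 79^2 = 29 * 81 * 132 mod 149
    29 * 81 = 2349 = 114 mod 149
    114 * 132 = 15048 = 148 mod 149
  79^74 = 148 mod 149
Result 148 = p - 1 = -1 mod 149: 79 is a quadratic non-residue mod 149. As a residue in [0, p-1] the value is 148.
79^74 mod 149 = 148

148


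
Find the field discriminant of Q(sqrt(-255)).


For K = Q(sqrt(d)) with d squarefree: disc(K) = d if d = 1 mod 4, and disc(K) = 4d if d = 2 or 3 mod 4.
Here d = -255, and d mod 4 = 1.
d = 1 mod 4 (O_K = Z[(1+sqrt(d))/2]), so disc(K) = d = -255

-255


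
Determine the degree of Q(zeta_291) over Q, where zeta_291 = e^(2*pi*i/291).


The degree equals Euler's totient phi(291).
291 = 3 * 97
phi(291) = 192

192


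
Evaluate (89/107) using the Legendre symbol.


p = 107 is prime, so compute (89/107) with the reciprocity algorithm (Jacobi-symbol steps: pull out 2s via (2/n), flip via reciprocity, reduce):
  reciprocity: (89/107) -> +(107/89)
  reduce: (18/89)
  pull out 2: (2/89) = +1  (since 89 mod 8 = 1)
  reciprocity: (9/89) -> +(89/9)
  reduce: (8/9)
  pull out 2: (2/9) = +1  (since 9 mod 8 = 1)
  pull out 2: (2/9) = +1  (since 9 mod 8 = 1)
  pull out 2: (2/9) = +1  (since 9 mod 8 = 1)
  (1/9) = 1
Product of signs = 1
(89/107) = 1

1


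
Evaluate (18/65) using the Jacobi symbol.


Compute (18/65) via quadratic reciprocity:
  pull out 2: (2/65) = +1  (since 65 mod 8 = 1)
  reciprocity: (9/65) -> +(65/9)
  reduce: (2/9)
  pull out 2: (2/9) = +1  (since 9 mod 8 = 1)
  (1/9) = 1
Product of signs = 1

1


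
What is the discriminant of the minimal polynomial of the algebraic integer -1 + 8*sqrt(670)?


The element -1 + 8*sqrt(670) has minimal polynomial:
x^2 + 2*x - 42879
Discriminant = (2)^2 - 4*(-42879)
= 4 + 171516
= 171520

171520


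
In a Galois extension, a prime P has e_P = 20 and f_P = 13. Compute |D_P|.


|D_P| = e * f
= 20 * 13
= 260

260


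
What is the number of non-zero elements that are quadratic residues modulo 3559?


For prime p, the number of non-zero quadratic residues is (p-1)/2.
= (3559-1)/2
= 1779

1779


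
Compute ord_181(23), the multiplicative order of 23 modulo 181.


We want ord_181(23), the smallest k >= 1 with 23^k = 1 mod 181.
n = 181 = 181, phi(181) = 180; the order divides phi(n).
Divisors of 180: 1, 2, 3, 4, 5, 6, 9, 10, 12, 15, 18, 20, 30, 36, 45, 60, 90, 180
Repeated squaring mod 181: 23^1 = 23, 23^2 = 167, 23^4 = 15, 23^8 = 44, 23^16 = 126, 23^32 = 129, 23^64 = 170, 23^128 = 121
Test divisors in increasing order:
  k=1: 23^1 = 23 mod 181
  k=2: 23^2 = 167 mod 181
  k=3: 23^3 = 167 * 23 = 40 mod 181
  k=4: 23^4 = 15 mod 181
  k=5: 23^5 = 15 * 23 = 164 mod 181
  k=6: 23^6 = 15 * 167 = 152 mod 181
  k=9: 23^9 = 44 * 23 = 107 mod 181
  k=10: 23^10 = 44 * 167 = 108 mod 181
  k=12: 23^12 = 44 * 15 = 117 mod 181
  k=15: 23^15 = 44 * 15 * 167 * 23 = 155 mod 181
  k=18: 23^18 = 126 * 167 = 46 mod 181
  k=20: 23^20 = 126 * 15 = 80 mod 181
  k=30: 23^30 = 126 * 44 * 15 * 167 = 133 mod 181
  k=36: 23^36 = 129 * 15 = 125 mod 181
  k=45: 23^45 = 129 * 44 * 15 * 23 = 162 mod 181
  k=60: 23^60 = 129 * 126 * 44 * 15 = 132 mod 181
  k=90: 23^90 = 170 * 126 * 44 * 167 = 180 mod 181
  k=180: 23^180 = 121 * 129 * 126 * 15 = 1 mod 181  <- first divisor giving 1
Order = 180

180


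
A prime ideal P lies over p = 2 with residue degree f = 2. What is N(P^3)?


N(P^a) = p^(a*f)
= 2^(3*2)
= 2^6
= 64

64


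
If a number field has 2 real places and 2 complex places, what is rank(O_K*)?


By Dirichlet's unit theorem:
rank = r1 + r2 - 1
= 2 + 2 - 1
= 3

3


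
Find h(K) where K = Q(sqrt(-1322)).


K = Q(sqrt(-1322)). d mod 4 = 2, so D = disc(K) = 4d = -5288
h(K) equals the number of primitive reduced positive-definite forms (a, b, c) = a*x^2 + b*x*y + c*y^2 with b^2 - 4ac = D,
where reduced means |b| <= a <= c, with b >= 0 whenever |b| = a or a = c, and primitive means gcd(a, b, c) = 1.
Reduced forces 3a^2 <= |D| = 5288, so 1 <= a <= 41; b must have the parity of D, and c = (b^2 - D)/(4a) must be an integer >= a.
Enumerate a = 1..41, b in [-a, a]:
  a=1: (1, 0, 1322)  [1]
  a=2: (2, 0, 661)  [1]
  a=3: (3, -2, 441), (3, 2, 441)  [2]
  a=4..5: none
  a=6: (6, -4, 221), (6, 4, 221)  [2]
  a=7: (7, -2, 189), (7, 2, 189)  [2]
  a=8: none
  a=9: (9, -2, 147), (9, 2, 147)  [2]
  a=10: none
  a=11: (11, -6, 121), (11, 6, 121)  [2]
  a=12: none
  a=13: (13, -4, 102), (13, 4, 102)  [2]
  a=14: (14, -12, 97), (14, 12, 97)  [2]
  a=15..16: none
  a=17: (17, -4, 78), (17, 4, 78)  [2]
  a=18: (18, -16, 77), (18, 16, 77)  [2]
  a=19..20: none
  a=21: (21, -16, 66), (21, -2, 63), (21, 2, 63), (21, 16, 66)  [4]
  a=22: (22, -16, 63), (22, 16, 63)  [2]
  a=23: (23, -18, 61), (23, 18, 61)  [2]
  a=24..25: none
  a=26: (26, -4, 51), (26, 4, 51)  [2]
  a=27: (27, -2, 49), (27, 2, 49)  [2]
  a=28..32: none
  a=33: (33, -28, 46), (33, -16, 42), (33, 16, 42), (33, 28, 46)  [4]
  a=34: (34, -4, 39), (34, 4, 39)  [2]
  a=35..36: none
  a=37: (37, -22, 39), (37, 22, 39)  [2]
  a=38..40: none
  a=41: (41, -40, 42), (41, 40, 42)  [2]
Total reduced forms: 1 + 1 + 2 + 2 + 2 + 2 + 2 + 2 + 2 + 2 + 2 + 4 + 2 + 2 + 2 + 2 + 4 + 2 + 2 + 2 = 42
h = 42

42


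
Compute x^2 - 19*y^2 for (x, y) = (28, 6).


x^2 - d*y^2
= 28^2 - 19*6^2
= 784 - 684
= 100

100


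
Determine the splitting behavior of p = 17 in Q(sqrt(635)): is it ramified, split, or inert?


K = Q(sqrt(635)). Since d mod 4 = 3, disc(K) = 2540.
Check p | disc: 2540 mod 17 = 7.
p does not divide disc. Compute Legendre symbol (d/p):
6^((17-1)/2) mod 17 = -1
(d/p) = -1, so p is inert: (p) stays prime with e=1, f=2, g=1.
Therefore p is inert.

inert


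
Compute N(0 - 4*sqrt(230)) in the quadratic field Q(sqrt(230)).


N(a + b*sqrt(d)) = a^2 - d*b^2
= (0)^2 - (230)*(-4)^2
= 0 - 3680
= -3680

-3680


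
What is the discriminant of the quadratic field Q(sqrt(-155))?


For K = Q(sqrt(d)) with d squarefree: disc(K) = d if d = 1 mod 4, and disc(K) = 4d if d = 2 or 3 mod 4.
Here d = -155, and d mod 4 = 1.
d = 1 mod 4 (O_K = Z[(1+sqrt(d))/2]), so disc(K) = d = -155

-155


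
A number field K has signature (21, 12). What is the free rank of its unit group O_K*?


By Dirichlet's unit theorem:
rank = r1 + r2 - 1
= 21 + 12 - 1
= 32

32


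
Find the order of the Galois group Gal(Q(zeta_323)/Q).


|Gal(Q(zeta_323)/Q)| = phi(323)
= 288

288


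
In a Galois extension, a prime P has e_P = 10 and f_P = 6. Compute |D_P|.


|D_P| = e * f
= 10 * 6
= 60

60


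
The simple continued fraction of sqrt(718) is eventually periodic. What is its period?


Run the CF algorithm for sqrt(718).
a_0 = floor(sqrt(718)) = 26; set m_0=0, q_0=1.
Recurrence: m' = q*a - m,  q' = (d - m'^2)/q,  a' = floor((a_0 + m')/q').
  step 1: m=26, q=42, a=1
  step 2: m=16, q=11, a=3
  step 3: m=17, q=39, a=1
  step 4: m=22, q=6, a=8
  step 5: m=26, q=7, a=7
  step 6: m=23, q=27, a=1
  step 7: m=4, q=26, a=1
  step 8: m=22, q=9, a=5
  step 9: m=23, q=21, a=2
  step 10: m=19, q=17, a=2
  step 11: m=15, q=29, a=1
  step 12: m=14, q=18, a=2
  step 13: m=22, q=13, a=3
  step 14: m=17, q=33, a=1
  step 15: m=16, q=14, a=3
  step 16: m=26, q=3, a=17
  step 17: m=25, q=31, a=1
  step 18: m=6, q=22, a=1
  step 19: m=16, q=21, a=2
  step 20: m=26, q=2, a=26
  step 21: m=26, q=21, a=2
  step 22: m=16, q=22, a=1
  step 23: m=6, q=31, a=1
  step 24: m=25, q=3, a=17
  step 25: m=26, q=14, a=3
  step 26: m=16, q=33, a=1
  step 27: m=17, q=13, a=3
  step 28: m=22, q=18, a=2
  step 29: m=14, q=29, a=1
  step 30: m=15, q=17, a=2
  step 31: m=19, q=21, a=2
  step 32: m=23, q=9, a=5
  step 33: m=22, q=26, a=1
  step 34: m=4, q=27, a=1
  step 35: m=23, q=7, a=7
  step 36: m=26, q=6, a=8
  step 37: m=22, q=39, a=1
  step 38: m=17, q=11, a=3
  step 39: m=16, q=42, a=1
  step 40: m=26, q=1, a=52
a_40 = 2*a_0 = 52, so the period closes here.
sqrt(718) = [26; 1, 3, 1, 8, 7, 1, 1, 5, 2, 2, 1, 2, 3, 1, 3, 17, 1, 1, 2, 26, 2, 1, 1, 17, 3, 1, 3, 2, 1, 2, 2, 5, 1, 1, 7, 8, 1, 3, 1, 52]
Period length = 40

40


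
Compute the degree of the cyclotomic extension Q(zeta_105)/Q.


The degree equals Euler's totient phi(105).
105 = 3 * 5 * 7
phi(105) = 48

48


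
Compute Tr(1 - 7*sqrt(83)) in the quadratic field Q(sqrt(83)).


Tr(a + b*sqrt(d)) = (a + b*sqrt(d)) + (a - b*sqrt(d)) = 2a
= 2 * (1)
= 2

2


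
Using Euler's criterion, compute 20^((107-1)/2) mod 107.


p = 107 is prime and the exponent is (p-1)/2 = 53, so by Euler's criterion 20^53 = (20/107) = +1 or -1 mod 107.
Compute by square-and-multiply:
  53 = 32 + 16 + 4 + 1 (binary 110101)
  Repeated squaring mod 107: 20^1 = 20, 20^2 = 79, 20^4 = 35, 20^8 = 48, 20^16 = 57, 20^32 = 39
  20^53 = 20^32 * 20^16 * 20^4 * 20^1 = 39 * 57 * 35 * 20 mod 107
    39 * 57 = 2223 = 83 mod 107
    83 * 35 = 2905 = 16 mod 107
    16 * 20 = 320 = 106 mod 107
  20^53 = 106 mod 107
Result 106 = p - 1 = -1 mod 107: 20 is a quadratic non-residue mod 107. As a residue in [0, p-1] the value is 106.
20^53 mod 107 = 106

106


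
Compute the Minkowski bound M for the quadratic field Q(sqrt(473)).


d = 473, d mod 4 = 1, so disc(K) = d = 473; |disc(K)| = 473
Real quadratic field, so n = 2, s = r2 = 0, r1 = 2
M = (n!/n^n) * (4/pi)^s * sqrt(|disc(K)|) = (2!/2^2) * (4/pi)^0 * sqrt(473)
= 0.5 * 1.000000 * 21.748563
= 10.8743

10.8743


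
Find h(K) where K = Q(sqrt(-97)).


K = Q(sqrt(-97)). d mod 4 = 3, so D = disc(K) = 4d = -388
h(K) equals the number of primitive reduced positive-definite forms (a, b, c) = a*x^2 + b*x*y + c*y^2 with b^2 - 4ac = D,
where reduced means |b| <= a <= c, with b >= 0 whenever |b| = a or a = c, and primitive means gcd(a, b, c) = 1.
Reduced forces 3a^2 <= |D| = 388, so 1 <= a <= 11; b must have the parity of D, and c = (b^2 - D)/(4a) must be an integer >= a.
Enumerate a = 1..11, b in [-a, a]:
  a=1: (1, 0, 97)  [1]
  a=2: (2, 2, 49)  [1]
  a=3..6: none
  a=7: (7, -2, 14), (7, 2, 14)  [2]
  a=8..11: none
Total reduced forms: 1 + 1 + 2 = 4
h = 4

4


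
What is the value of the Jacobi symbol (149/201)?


Compute (149/201) via quadratic reciprocity:
  reciprocity: (149/201) -> +(201/149)
  reduce: (52/149)
  pull out 2: (2/149) = -1  (since 149 mod 8 = 5)
  pull out 2: (2/149) = -1  (since 149 mod 8 = 5)
  reciprocity: (13/149) -> +(149/13)
  reduce: (6/13)
  pull out 2: (2/13) = -1  (since 13 mod 8 = 5)
  reciprocity: (3/13) -> +(13/3)
  reduce: (1/3)
  (1/3) = 1
Product of signs = -1

-1


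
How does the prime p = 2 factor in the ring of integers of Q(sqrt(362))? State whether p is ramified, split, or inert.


K = Q(sqrt(362)). Since d mod 4 = 2, disc(K) = 1448.
Check p | disc: 1448 mod 2 = 0.
p divides disc, so p ramifies: (p) = P^2 with e=2, f=1, g=1.
Therefore p is ramified.

ramified


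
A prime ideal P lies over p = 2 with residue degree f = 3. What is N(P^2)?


N(P^a) = p^(a*f)
= 2^(2*3)
= 2^6
= 64

64


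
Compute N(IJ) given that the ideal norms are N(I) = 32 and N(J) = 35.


N(IJ) = N(I) * N(J)
= 32 * 35
= 1120

1120


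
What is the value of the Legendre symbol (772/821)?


p = 821 is prime, so compute (772/821) with the reciprocity algorithm (Jacobi-symbol steps: pull out 2s via (2/n), flip via reciprocity, reduce):
  pull out 2: (2/821) = -1  (since 821 mod 8 = 5)
  pull out 2: (2/821) = -1  (since 821 mod 8 = 5)
  reciprocity: (193/821) -> +(821/193)
  reduce: (49/193)
  reciprocity: (49/193) -> +(193/49)
  reduce: (46/49)
  pull out 2: (2/49) = +1  (since 49 mod 8 = 1)
  reciprocity: (23/49) -> +(49/23)
  reduce: (3/23)
  reciprocity: (3/23) -> -(23/3)
  reduce: (2/3)
  pull out 2: (2/3) = -1  (since 3 mod 8 = 3)
  (1/3) = 1
Product of signs = 1
(772/821) = 1

1


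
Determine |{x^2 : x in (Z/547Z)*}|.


For prime p, the number of non-zero quadratic residues is (p-1)/2.
= (547-1)/2
= 273

273


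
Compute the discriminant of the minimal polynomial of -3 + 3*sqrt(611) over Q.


The element -3 + 3*sqrt(611) has minimal polynomial:
x^2 + 6*x - 5490
Discriminant = (6)^2 - 4*(-5490)
= 36 + 21960
= 21996

21996


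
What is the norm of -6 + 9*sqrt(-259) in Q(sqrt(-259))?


N(a + b*sqrt(d)) = a^2 - d*b^2
= (-6)^2 - (-259)*(9)^2
= 36 + 20979
= 21015

21015


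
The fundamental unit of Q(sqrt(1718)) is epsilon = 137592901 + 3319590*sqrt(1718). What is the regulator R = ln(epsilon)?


epsilon = 137592901 + 3319590*sqrt(1718)
= 2.7519e+08
R = ln(2.7519e+08)
= 19.4330

19.4330


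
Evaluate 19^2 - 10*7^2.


x^2 - d*y^2
= 19^2 - 10*7^2
= 361 - 490
= -129

-129


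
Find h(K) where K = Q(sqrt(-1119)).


K = Q(sqrt(-1119)). d mod 4 = 1, so D = disc(K) = d = -1119
h(K) equals the number of primitive reduced positive-definite forms (a, b, c) = a*x^2 + b*x*y + c*y^2 with b^2 - 4ac = D,
where reduced means |b| <= a <= c, with b >= 0 whenever |b| = a or a = c, and primitive means gcd(a, b, c) = 1.
Reduced forces 3a^2 <= |D| = 1119, so 1 <= a <= 19; b must have the parity of D, and c = (b^2 - D)/(4a) must be an integer >= a.
Enumerate a = 1..19, b in [-a, a]:
  a=1: (1, 1, 280)  [1]
  a=2: (2, -1, 140), (2, 1, 140)  [2]
  a=3: (3, 3, 94)  [1]
  a=4: (4, -1, 70), (4, 1, 70)  [2]
  a=5: (5, -1, 56), (5, 1, 56)  [2]
  a=6: (6, -3, 47), (6, 3, 47)  [2]
  a=7: (7, -1, 40), (7, 1, 40)  [2]
  a=8: (8, -1, 35), (8, 1, 35)  [2]
  a=9: none
  a=10: (10, -9, 30), (10, -1, 28), (10, 1, 28), (10, 9, 30)  [4]
  a=11: (11, -5, 26), (11, 5, 26)  [2]
  a=12: (12, -9, 25), (12, 9, 25)  [2]
  a=13: (13, -5, 22), (13, 5, 22)  [2]
  a=14: (14, -13, 23), (14, -1, 20), (14, 1, 20), (14, 13, 23)  [4]
  a=15: (15, -9, 20), (15, 9, 20)  [2]
  a=16: (16, -15, 21), (16, 15, 21)  [2]
  a=17..19: none
Total reduced forms: 1 + 2 + 1 + 2 + 2 + 2 + 2 + 2 + 4 + 2 + 2 + 2 + 4 + 2 + 2 = 32
h = 32

32


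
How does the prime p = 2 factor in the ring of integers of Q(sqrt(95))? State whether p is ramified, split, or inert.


K = Q(sqrt(95)). Since d mod 4 = 3, disc(K) = 380.
Check p | disc: 380 mod 2 = 0.
p divides disc, so p ramifies: (p) = P^2 with e=2, f=1, g=1.
Therefore p is ramified.

ramified


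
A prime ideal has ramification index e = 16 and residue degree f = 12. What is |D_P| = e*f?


|D_P| = e * f
= 16 * 12
= 192

192


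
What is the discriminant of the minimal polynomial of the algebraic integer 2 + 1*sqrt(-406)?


The element 2 + 1*sqrt(-406) has minimal polynomial:
x^2 - 4*x + 410
Discriminant = (-4)^2 - 4*(410)
= 16 - 1640
= -1624

-1624


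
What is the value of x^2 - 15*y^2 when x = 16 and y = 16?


x^2 - d*y^2
= 16^2 - 15*16^2
= 256 - 3840
= -3584

-3584


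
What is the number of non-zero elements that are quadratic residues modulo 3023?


For prime p, the number of non-zero quadratic residues is (p-1)/2.
= (3023-1)/2
= 1511

1511


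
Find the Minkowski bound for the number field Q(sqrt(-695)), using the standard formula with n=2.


d = -695, d mod 4 = 1, so disc(K) = d = -695; |disc(K)| = 695
Imaginary quadratic field, so n = 2, s = r2 = 1, r1 = 0
M = (n!/n^n) * (4/pi)^s * sqrt(|disc(K)|) = (2!/2^2) * (4/pi)^1 * sqrt(695)
= 0.5 * 1.273240 * 26.362853
= 16.7831

16.7831


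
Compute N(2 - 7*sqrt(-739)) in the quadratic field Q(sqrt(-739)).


N(a + b*sqrt(d)) = a^2 - d*b^2
= (2)^2 - (-739)*(-7)^2
= 4 + 36211
= 36215

36215


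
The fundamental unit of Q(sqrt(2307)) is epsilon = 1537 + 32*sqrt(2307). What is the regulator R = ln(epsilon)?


epsilon = 1537 + 32*sqrt(2307)
= 3073.9997
R = ln(3073.9997)
= 8.0307

8.0307


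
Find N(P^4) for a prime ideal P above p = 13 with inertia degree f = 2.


N(P^a) = p^(a*f)
= 13^(4*2)
= 13^8
= 815730721

815730721


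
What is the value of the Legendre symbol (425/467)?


p = 467 is prime, so compute (425/467) with the reciprocity algorithm (Jacobi-symbol steps: pull out 2s via (2/n), flip via reciprocity, reduce):
  reciprocity: (425/467) -> +(467/425)
  reduce: (42/425)
  pull out 2: (2/425) = +1  (since 425 mod 8 = 1)
  reciprocity: (21/425) -> +(425/21)
  reduce: (5/21)
  reciprocity: (5/21) -> +(21/5)
  reduce: (1/5)
  (1/5) = 1
Product of signs = 1
(425/467) = 1

1


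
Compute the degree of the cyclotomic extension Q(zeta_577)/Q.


The degree equals Euler's totient phi(577).
577 = 577
phi(577) = 576

576


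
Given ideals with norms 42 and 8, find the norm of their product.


N(IJ) = N(I) * N(J)
= 42 * 8
= 336

336


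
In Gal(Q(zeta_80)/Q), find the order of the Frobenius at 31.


The Frobenius at p in Gal(Q(zeta_n)/Q) = (Z/nZ)* is the class of p, so its order is ord_80(31), the smallest k >= 1 with 31^k = 1 mod 80.
n = 80 = 2^4 * 5, phi(80) = 32; the order divides phi(n).
Divisors of 32: 1, 2, 4, 8, 16, 32
Repeated squaring mod 80: 31^1 = 31, 31^2 = 1, 31^4 = 1, 31^8 = 1, 31^16 = 1, 31^32 = 1
Test divisors in increasing order:
  k=1: 31^1 = 31 mod 80
  k=2: 31^2 = 1 mod 80  <- first divisor giving 1
Order = 2

2


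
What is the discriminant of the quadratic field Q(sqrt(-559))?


For K = Q(sqrt(d)) with d squarefree: disc(K) = d if d = 1 mod 4, and disc(K) = 4d if d = 2 or 3 mod 4.
Here d = -559, and d mod 4 = 1.
d = 1 mod 4 (O_K = Z[(1+sqrt(d))/2]), so disc(K) = d = -559

-559


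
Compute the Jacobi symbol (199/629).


Compute (199/629) via quadratic reciprocity:
  reciprocity: (199/629) -> +(629/199)
  reduce: (32/199)
  pull out 2: (2/199) = +1  (since 199 mod 8 = 7)
  pull out 2: (2/199) = +1  (since 199 mod 8 = 7)
  pull out 2: (2/199) = +1  (since 199 mod 8 = 7)
  pull out 2: (2/199) = +1  (since 199 mod 8 = 7)
  pull out 2: (2/199) = +1  (since 199 mod 8 = 7)
  (1/199) = 1
Product of signs = 1

1


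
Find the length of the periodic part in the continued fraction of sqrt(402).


Run the CF algorithm for sqrt(402).
a_0 = floor(sqrt(402)) = 20; set m_0=0, q_0=1.
Recurrence: m' = q*a - m,  q' = (d - m'^2)/q,  a' = floor((a_0 + m')/q').
  step 1: m=20, q=2, a=20
  step 2: m=20, q=1, a=40
a_2 = 2*a_0 = 40, so the period closes here.
sqrt(402) = [20; 20, 40]
Period length = 2

2


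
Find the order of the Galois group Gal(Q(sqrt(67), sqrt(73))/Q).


The 2 square roots of distinct primes are multiplicatively independent over Q,
so [K:Q] = 2^2 and Gal(K/Q) is isomorphic to (Z/2Z)^2.
|Gal| = 2^2 = 4

4


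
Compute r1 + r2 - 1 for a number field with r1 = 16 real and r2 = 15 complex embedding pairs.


By Dirichlet's unit theorem:
rank = r1 + r2 - 1
= 16 + 15 - 1
= 30

30


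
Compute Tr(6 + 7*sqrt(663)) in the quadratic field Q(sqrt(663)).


Tr(a + b*sqrt(d)) = (a + b*sqrt(d)) + (a - b*sqrt(d)) = 2a
= 2 * (6)
= 12

12


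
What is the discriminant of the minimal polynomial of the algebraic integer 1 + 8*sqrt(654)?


The element 1 + 8*sqrt(654) has minimal polynomial:
x^2 - 2*x - 41855
Discriminant = (-2)^2 - 4*(-41855)
= 4 + 167420
= 167424

167424


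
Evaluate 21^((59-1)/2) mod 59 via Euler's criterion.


p = 59 is prime and the exponent is (p-1)/2 = 29, so by Euler's criterion 21^29 = (21/59) = +1 or -1 mod 59.
Compute by square-and-multiply:
  29 = 16 + 8 + 4 + 1 (binary 11101)
  Repeated squaring mod 59: 21^1 = 21, 21^2 = 28, 21^4 = 17, 21^8 = 53, 21^16 = 36
  21^29 = 21^16 * 21^8 * 21^4 * 21^1 = 36 * 53 * 17 * 21 mod 59
    36 * 53 = 1908 = 20 mod 59
    20 * 17 = 340 = 45 mod 59
    45 * 21 = 945 = 1 mod 59
  21^29 = 1 mod 59
Result 1: 21 is a quadratic residue mod 59.
21^29 mod 59 = 1

1


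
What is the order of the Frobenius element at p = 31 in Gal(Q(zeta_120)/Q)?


The Frobenius at p in Gal(Q(zeta_n)/Q) = (Z/nZ)* is the class of p, so its order is ord_120(31), the smallest k >= 1 with 31^k = 1 mod 120.
n = 120 = 2^3 * 3 * 5, phi(120) = 32; the order divides phi(n).
Divisors of 32: 1, 2, 4, 8, 16, 32
Repeated squaring mod 120: 31^1 = 31, 31^2 = 1, 31^4 = 1, 31^8 = 1, 31^16 = 1, 31^32 = 1
Test divisors in increasing order:
  k=1: 31^1 = 31 mod 120
  k=2: 31^2 = 1 mod 120  <- first divisor giving 1
Order = 2

2


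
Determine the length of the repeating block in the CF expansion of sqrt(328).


Run the CF algorithm for sqrt(328).
a_0 = floor(sqrt(328)) = 18; set m_0=0, q_0=1.
Recurrence: m' = q*a - m,  q' = (d - m'^2)/q,  a' = floor((a_0 + m')/q').
  step 1: m=18, q=4, a=9
  step 2: m=18, q=1, a=36
a_2 = 2*a_0 = 36, so the period closes here.
sqrt(328) = [18; 9, 36]
Period length = 2

2


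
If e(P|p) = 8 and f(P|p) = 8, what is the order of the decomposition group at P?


|D_P| = e * f
= 8 * 8
= 64

64


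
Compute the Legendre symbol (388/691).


p = 691 is prime, so compute (388/691) with the reciprocity algorithm (Jacobi-symbol steps: pull out 2s via (2/n), flip via reciprocity, reduce):
  pull out 2: (2/691) = -1  (since 691 mod 8 = 3)
  pull out 2: (2/691) = -1  (since 691 mod 8 = 3)
  reciprocity: (97/691) -> +(691/97)
  reduce: (12/97)
  pull out 2: (2/97) = +1  (since 97 mod 8 = 1)
  pull out 2: (2/97) = +1  (since 97 mod 8 = 1)
  reciprocity: (3/97) -> +(97/3)
  reduce: (1/3)
  (1/3) = 1
Product of signs = 1
(388/691) = 1

1


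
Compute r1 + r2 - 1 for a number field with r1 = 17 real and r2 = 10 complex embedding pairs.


By Dirichlet's unit theorem:
rank = r1 + r2 - 1
= 17 + 10 - 1
= 26

26


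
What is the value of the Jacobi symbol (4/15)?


Compute (4/15) via quadratic reciprocity:
  pull out 2: (2/15) = +1  (since 15 mod 8 = 7)
  pull out 2: (2/15) = +1  (since 15 mod 8 = 7)
  (1/15) = 1
Product of signs = 1

1


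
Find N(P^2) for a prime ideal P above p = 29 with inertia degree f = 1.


N(P^a) = p^(a*f)
= 29^(2*1)
= 29^2
= 841

841
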